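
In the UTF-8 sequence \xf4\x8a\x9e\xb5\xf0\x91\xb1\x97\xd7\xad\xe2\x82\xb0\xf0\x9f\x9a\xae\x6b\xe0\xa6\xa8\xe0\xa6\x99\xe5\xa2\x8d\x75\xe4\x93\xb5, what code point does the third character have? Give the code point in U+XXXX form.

U+05ED

Offset 0: leading byte 0xF4 = 11110100 → 4-byte char #1 = F4 8A 9E B5.
Offset 4: leading byte 0xF0 = 11110000 → 4-byte char #2 = F0 91 B1 97.
Offset 8: leading byte 0xD7 = 11010111 → 2-byte char #3 = D7 AD.
Leading byte 0xD7 = 11010111 matches 110xxxxx → 2-byte sequence.
Byte 1: 0xD7 = 11010111, payload 10111 (5 bits).
Byte 2: 0xAD = 10101101 (10xxxxxx ✓), payload 101101.
Concatenate: 10111101101 = 0x5ED (11 bits → U+05ED).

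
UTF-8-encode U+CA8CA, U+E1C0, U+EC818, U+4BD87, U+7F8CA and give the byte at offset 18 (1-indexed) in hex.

0xA3

1-indexed offset 18 is 0-indexed offset 17.
U+CA8CA → 4-byte form F3 8A A3 8A at offsets 0–3.
U+E1C0 → 3-byte form EE 87 80 at offsets 4–6.
U+EC818 → 4-byte form F3 AC A0 98 at offsets 7–10.
U+4BD87 → 4-byte form F1 8B B6 87 at offsets 11–14.
U+7F8CA → 4-byte form F1 BF A3 8A at offsets 15–18.
Offset 17 falls in char 5's range; it's byte 3 of F1 BF A3 8A = 0xA3.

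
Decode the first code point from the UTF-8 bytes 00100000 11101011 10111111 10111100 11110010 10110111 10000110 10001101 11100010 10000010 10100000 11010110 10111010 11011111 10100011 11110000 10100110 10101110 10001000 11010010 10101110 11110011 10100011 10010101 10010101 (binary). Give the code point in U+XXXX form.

Offset 0: leading byte 0x20 = 00100000 → 1-byte char #1 = 20.
Leading byte 0x20 = 00100000 matches 0xxxxxxx → 1-byte sequence.
Byte 1: 0x20 = 00100000, payload 0100000 (7 bits).
Concatenate: 0100000 = 0x20 (7 bits → U+0020).

U+0020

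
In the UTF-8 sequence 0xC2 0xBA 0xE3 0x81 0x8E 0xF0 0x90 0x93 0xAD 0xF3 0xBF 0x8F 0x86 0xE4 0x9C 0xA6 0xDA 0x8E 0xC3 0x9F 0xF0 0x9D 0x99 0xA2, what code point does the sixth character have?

U+068E

Offset 0: leading byte 0xC2 = 11000010 → 2-byte char #1 = C2 BA.
Offset 2: leading byte 0xE3 = 11100011 → 3-byte char #2 = E3 81 8E.
Offset 5: leading byte 0xF0 = 11110000 → 4-byte char #3 = F0 90 93 AD.
Offset 9: leading byte 0xF3 = 11110011 → 4-byte char #4 = F3 BF 8F 86.
Offset 13: leading byte 0xE4 = 11100100 → 3-byte char #5 = E4 9C A6.
Offset 16: leading byte 0xDA = 11011010 → 2-byte char #6 = DA 8E.
Leading byte 0xDA = 11011010 matches 110xxxxx → 2-byte sequence.
Byte 1: 0xDA = 11011010, payload 11010 (5 bits).
Byte 2: 0x8E = 10001110 (10xxxxxx ✓), payload 001110.
Concatenate: 11010001110 = 0x68E (11 bits → U+068E).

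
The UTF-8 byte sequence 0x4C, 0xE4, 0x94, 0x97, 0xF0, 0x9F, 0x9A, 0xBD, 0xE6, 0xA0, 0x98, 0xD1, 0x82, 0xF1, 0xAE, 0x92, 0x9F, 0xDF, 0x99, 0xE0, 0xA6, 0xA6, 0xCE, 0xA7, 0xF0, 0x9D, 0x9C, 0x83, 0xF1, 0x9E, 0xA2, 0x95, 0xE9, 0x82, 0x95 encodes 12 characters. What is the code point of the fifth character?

Offset 0: leading byte 0x4C = 01001100 → 1-byte char #1 = 4C.
Offset 1: leading byte 0xE4 = 11100100 → 3-byte char #2 = E4 94 97.
Offset 4: leading byte 0xF0 = 11110000 → 4-byte char #3 = F0 9F 9A BD.
Offset 8: leading byte 0xE6 = 11100110 → 3-byte char #4 = E6 A0 98.
Offset 11: leading byte 0xD1 = 11010001 → 2-byte char #5 = D1 82.
Leading byte 0xD1 = 11010001 matches 110xxxxx → 2-byte sequence.
Byte 1: 0xD1 = 11010001, payload 10001 (5 bits).
Byte 2: 0x82 = 10000010 (10xxxxxx ✓), payload 000010.
Concatenate: 10001000010 = 0x442 (11 bits → U+0442).

U+0442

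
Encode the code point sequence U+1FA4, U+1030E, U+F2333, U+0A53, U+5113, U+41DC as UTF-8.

U+1FA4: 3-byte form → E1 BE A4.
U+1030E: 4-byte form → F0 90 8C 8E.
U+F2333: 4-byte form → F3 B2 8C B3.
U+0A53: 3-byte form → E0 A9 93.
U+5113: 3-byte form → E5 84 93.
U+41DC: 3-byte form → E4 87 9C.
Concatenated (20 bytes): E1 BE A4 F0 90 8C 8E F3 B2 8C B3 E0 A9 93 E5 84 93 E4 87 9C.

E1 BE A4 F0 90 8C 8E F3 B2 8C B3 E0 A9 93 E5 84 93 E4 87 9C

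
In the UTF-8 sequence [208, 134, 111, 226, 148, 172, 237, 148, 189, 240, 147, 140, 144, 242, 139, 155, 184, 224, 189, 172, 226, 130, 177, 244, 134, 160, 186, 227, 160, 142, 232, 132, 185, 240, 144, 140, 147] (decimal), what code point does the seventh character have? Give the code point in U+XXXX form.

Offset 0: leading byte 0xD0 = 11010000 → 2-byte char #1 = D0 86.
Offset 2: leading byte 0x6F = 01101111 → 1-byte char #2 = 6F.
Offset 3: leading byte 0xE2 = 11100010 → 3-byte char #3 = E2 94 AC.
Offset 6: leading byte 0xED = 11101101 → 3-byte char #4 = ED 94 BD.
Offset 9: leading byte 0xF0 = 11110000 → 4-byte char #5 = F0 93 8C 90.
Offset 13: leading byte 0xF2 = 11110010 → 4-byte char #6 = F2 8B 9B B8.
Offset 17: leading byte 0xE0 = 11100000 → 3-byte char #7 = E0 BD AC.
Leading byte 0xE0 = 11100000 matches 1110xxxx → 3-byte sequence.
Byte 1: 0xE0 = 11100000, payload 0000 (4 bits).
Byte 2: 0xBD = 10111101 (10xxxxxx ✓), payload 111101.
Byte 3: 0xAC = 10101100 (10xxxxxx ✓), payload 101100.
Concatenate: 0000111101101100 = 0xF6C (16 bits → U+0F6C).

U+0F6C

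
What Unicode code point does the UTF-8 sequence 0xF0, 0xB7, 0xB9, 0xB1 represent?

Leading byte 0xF0 = 11110000 matches 11110xxx → 4-byte sequence.
Byte 1: 0xF0 = 11110000, payload 000 (3 bits).
Byte 2: 0xB7 = 10110111 (10xxxxxx ✓), payload 110111.
Byte 3: 0xB9 = 10111001 (10xxxxxx ✓), payload 111001.
Byte 4: 0xB1 = 10110001 (10xxxxxx ✓), payload 110001.
Concatenate: 000110111111001110001 = 0x37E71 (21 bits → U+37E71).

U+37E71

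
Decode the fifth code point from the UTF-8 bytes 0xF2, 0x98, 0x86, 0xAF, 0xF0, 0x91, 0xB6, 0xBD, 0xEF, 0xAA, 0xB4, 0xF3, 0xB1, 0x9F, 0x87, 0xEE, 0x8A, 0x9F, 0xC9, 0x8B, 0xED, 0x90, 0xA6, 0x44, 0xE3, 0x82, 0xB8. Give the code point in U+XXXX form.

Offset 0: leading byte 0xF2 = 11110010 → 4-byte char #1 = F2 98 86 AF.
Offset 4: leading byte 0xF0 = 11110000 → 4-byte char #2 = F0 91 B6 BD.
Offset 8: leading byte 0xEF = 11101111 → 3-byte char #3 = EF AA B4.
Offset 11: leading byte 0xF3 = 11110011 → 4-byte char #4 = F3 B1 9F 87.
Offset 15: leading byte 0xEE = 11101110 → 3-byte char #5 = EE 8A 9F.
Leading byte 0xEE = 11101110 matches 1110xxxx → 3-byte sequence.
Byte 1: 0xEE = 11101110, payload 1110 (4 bits).
Byte 2: 0x8A = 10001010 (10xxxxxx ✓), payload 001010.
Byte 3: 0x9F = 10011111 (10xxxxxx ✓), payload 011111.
Concatenate: 1110001010011111 = 0xE29F (16 bits → U+E29F).

U+E29F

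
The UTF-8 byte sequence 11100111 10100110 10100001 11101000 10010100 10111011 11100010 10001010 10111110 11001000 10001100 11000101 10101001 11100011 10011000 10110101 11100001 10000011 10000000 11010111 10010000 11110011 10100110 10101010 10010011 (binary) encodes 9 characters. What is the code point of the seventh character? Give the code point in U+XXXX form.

U+10C0

Offset 0: leading byte 0xE7 = 11100111 → 3-byte char #1 = E7 A6 A1.
Offset 3: leading byte 0xE8 = 11101000 → 3-byte char #2 = E8 94 BB.
Offset 6: leading byte 0xE2 = 11100010 → 3-byte char #3 = E2 8A BE.
Offset 9: leading byte 0xC8 = 11001000 → 2-byte char #4 = C8 8C.
Offset 11: leading byte 0xC5 = 11000101 → 2-byte char #5 = C5 A9.
Offset 13: leading byte 0xE3 = 11100011 → 3-byte char #6 = E3 98 B5.
Offset 16: leading byte 0xE1 = 11100001 → 3-byte char #7 = E1 83 80.
Leading byte 0xE1 = 11100001 matches 1110xxxx → 3-byte sequence.
Byte 1: 0xE1 = 11100001, payload 0001 (4 bits).
Byte 2: 0x83 = 10000011 (10xxxxxx ✓), payload 000011.
Byte 3: 0x80 = 10000000 (10xxxxxx ✓), payload 000000.
Concatenate: 0001000011000000 = 0x10C0 (16 bits → U+10C0).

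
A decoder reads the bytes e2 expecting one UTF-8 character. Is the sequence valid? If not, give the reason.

Leading byte 0xE2 = 11100010 → 3-byte form, but only 1 byte is present.

invalid (sequence truncated)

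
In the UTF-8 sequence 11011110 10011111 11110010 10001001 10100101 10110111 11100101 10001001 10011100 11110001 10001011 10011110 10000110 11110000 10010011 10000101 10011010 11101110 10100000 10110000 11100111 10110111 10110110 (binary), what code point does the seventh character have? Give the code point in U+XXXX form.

U+7DF6

Offset 0: leading byte 0xDE = 11011110 → 2-byte char #1 = DE 9F.
Offset 2: leading byte 0xF2 = 11110010 → 4-byte char #2 = F2 89 A5 B7.
Offset 6: leading byte 0xE5 = 11100101 → 3-byte char #3 = E5 89 9C.
Offset 9: leading byte 0xF1 = 11110001 → 4-byte char #4 = F1 8B 9E 86.
Offset 13: leading byte 0xF0 = 11110000 → 4-byte char #5 = F0 93 85 9A.
Offset 17: leading byte 0xEE = 11101110 → 3-byte char #6 = EE A0 B0.
Offset 20: leading byte 0xE7 = 11100111 → 3-byte char #7 = E7 B7 B6.
Leading byte 0xE7 = 11100111 matches 1110xxxx → 3-byte sequence.
Byte 1: 0xE7 = 11100111, payload 0111 (4 bits).
Byte 2: 0xB7 = 10110111 (10xxxxxx ✓), payload 110111.
Byte 3: 0xB6 = 10110110 (10xxxxxx ✓), payload 110110.
Concatenate: 0111110111110110 = 0x7DF6 (16 bits → U+7DF6).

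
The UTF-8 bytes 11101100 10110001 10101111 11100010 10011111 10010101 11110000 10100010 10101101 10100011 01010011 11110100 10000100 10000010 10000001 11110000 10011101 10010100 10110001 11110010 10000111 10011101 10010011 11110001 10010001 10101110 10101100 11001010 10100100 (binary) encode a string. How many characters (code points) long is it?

Byte at offset 0: 0xEC = 11101100 → 3-byte char (#1). Advance 3.
Byte at offset 3: 0xE2 = 11100010 → 3-byte char (#2). Advance 3.
Byte at offset 6: 0xF0 = 11110000 → 4-byte char (#3). Advance 4.
Byte at offset 10: 0x53 = 01010011 → 1-byte char (#4). Advance 1.
Byte at offset 11: 0xF4 = 11110100 → 4-byte char (#5). Advance 4.
Byte at offset 15: 0xF0 = 11110000 → 4-byte char (#6). Advance 4.
Byte at offset 19: 0xF2 = 11110010 → 4-byte char (#7). Advance 4.
Byte at offset 23: 0xF1 = 11110001 → 4-byte char (#8). Advance 4.
Byte at offset 27: 0xCA = 11001010 → 2-byte char (#9). Advance 2.
Reached end at offset 29 after 9 code points.

9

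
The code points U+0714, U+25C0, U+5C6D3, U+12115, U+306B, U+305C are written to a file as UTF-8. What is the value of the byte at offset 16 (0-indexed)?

U+0714 → 2-byte form DC 94 at offsets 0–1.
U+25C0 → 3-byte form E2 97 80 at offsets 2–4.
U+5C6D3 → 4-byte form F1 9C 9B 93 at offsets 5–8.
U+12115 → 4-byte form F0 92 84 95 at offsets 9–12.
U+306B → 3-byte form E3 81 AB at offsets 13–15.
U+305C → 3-byte form E3 81 9C at offsets 16–18.
Offset 16 falls in char 6's range; it's byte 1 of E3 81 9C = 0xE3.

0xE3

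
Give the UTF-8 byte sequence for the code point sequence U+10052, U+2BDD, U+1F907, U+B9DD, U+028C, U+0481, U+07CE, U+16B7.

F0 90 81 92 E2 AF 9D F0 9F A4 87 EB A7 9D CA 8C D2 81 DF 8E E1 9A B7

U+10052: 4-byte form → F0 90 81 92.
U+2BDD: 3-byte form → E2 AF 9D.
U+1F907: 4-byte form → F0 9F A4 87.
U+B9DD: 3-byte form → EB A7 9D.
U+028C: 2-byte form → CA 8C.
U+0481: 2-byte form → D2 81.
U+07CE: 2-byte form → DF 8E.
U+16B7: 3-byte form → E1 9A B7.
Concatenated (23 bytes): F0 90 81 92 E2 AF 9D F0 9F A4 87 EB A7 9D CA 8C D2 81 DF 8E E1 9A B7.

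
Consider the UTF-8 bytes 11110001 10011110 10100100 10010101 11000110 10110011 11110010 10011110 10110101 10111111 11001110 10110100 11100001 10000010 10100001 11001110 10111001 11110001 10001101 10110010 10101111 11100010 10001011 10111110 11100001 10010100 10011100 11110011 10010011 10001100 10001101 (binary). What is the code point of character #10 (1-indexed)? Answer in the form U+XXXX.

U+D330D

Offset 0: leading byte 0xF1 = 11110001 → 4-byte char #1 = F1 9E A4 95.
Offset 4: leading byte 0xC6 = 11000110 → 2-byte char #2 = C6 B3.
Offset 6: leading byte 0xF2 = 11110010 → 4-byte char #3 = F2 9E B5 BF.
Offset 10: leading byte 0xCE = 11001110 → 2-byte char #4 = CE B4.
Offset 12: leading byte 0xE1 = 11100001 → 3-byte char #5 = E1 82 A1.
Offset 15: leading byte 0xCE = 11001110 → 2-byte char #6 = CE B9.
Offset 17: leading byte 0xF1 = 11110001 → 4-byte char #7 = F1 8D B2 AF.
Offset 21: leading byte 0xE2 = 11100010 → 3-byte char #8 = E2 8B BE.
Offset 24: leading byte 0xE1 = 11100001 → 3-byte char #9 = E1 94 9C.
Offset 27: leading byte 0xF3 = 11110011 → 4-byte char #10 = F3 93 8C 8D.
Leading byte 0xF3 = 11110011 matches 11110xxx → 4-byte sequence.
Byte 1: 0xF3 = 11110011, payload 011 (3 bits).
Byte 2: 0x93 = 10010011 (10xxxxxx ✓), payload 010011.
Byte 3: 0x8C = 10001100 (10xxxxxx ✓), payload 001100.
Byte 4: 0x8D = 10001101 (10xxxxxx ✓), payload 001101.
Concatenate: 011010011001100001101 = 0xD330D (21 bits → U+D330D).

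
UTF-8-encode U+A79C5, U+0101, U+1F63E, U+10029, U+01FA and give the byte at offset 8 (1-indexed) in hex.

1-indexed offset 8 is 0-indexed offset 7.
U+A79C5 → 4-byte form F2 A7 A7 85 at offsets 0–3.
U+0101 → 2-byte form C4 81 at offsets 4–5.
U+1F63E → 4-byte form F0 9F 98 BE at offsets 6–9.
Offset 7 falls in char 3's range; it's byte 2 of F0 9F 98 BE = 0x9F.

0x9F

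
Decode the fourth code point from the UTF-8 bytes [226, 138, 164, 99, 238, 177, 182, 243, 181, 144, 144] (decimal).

Offset 0: leading byte 0xE2 = 11100010 → 3-byte char #1 = E2 8A A4.
Offset 3: leading byte 0x63 = 01100011 → 1-byte char #2 = 63.
Offset 4: leading byte 0xEE = 11101110 → 3-byte char #3 = EE B1 B6.
Offset 7: leading byte 0xF3 = 11110011 → 4-byte char #4 = F3 B5 90 90.
Leading byte 0xF3 = 11110011 matches 11110xxx → 4-byte sequence.
Byte 1: 0xF3 = 11110011, payload 011 (3 bits).
Byte 2: 0xB5 = 10110101 (10xxxxxx ✓), payload 110101.
Byte 3: 0x90 = 10010000 (10xxxxxx ✓), payload 010000.
Byte 4: 0x90 = 10010000 (10xxxxxx ✓), payload 010000.
Concatenate: 011110101010000010000 = 0xF5410 (21 bits → U+F5410).

U+F5410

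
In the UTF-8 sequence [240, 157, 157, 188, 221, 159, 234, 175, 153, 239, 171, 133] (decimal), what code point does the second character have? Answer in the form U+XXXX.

Offset 0: leading byte 0xF0 = 11110000 → 4-byte char #1 = F0 9D 9D BC.
Offset 4: leading byte 0xDD = 11011101 → 2-byte char #2 = DD 9F.
Leading byte 0xDD = 11011101 matches 110xxxxx → 2-byte sequence.
Byte 1: 0xDD = 11011101, payload 11101 (5 bits).
Byte 2: 0x9F = 10011111 (10xxxxxx ✓), payload 011111.
Concatenate: 11101011111 = 0x75F (11 bits → U+075F).

U+075F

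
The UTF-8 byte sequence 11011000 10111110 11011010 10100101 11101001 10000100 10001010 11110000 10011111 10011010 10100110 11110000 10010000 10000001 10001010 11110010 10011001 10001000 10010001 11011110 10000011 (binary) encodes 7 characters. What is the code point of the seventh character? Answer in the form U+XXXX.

Offset 0: leading byte 0xD8 = 11011000 → 2-byte char #1 = D8 BE.
Offset 2: leading byte 0xDA = 11011010 → 2-byte char #2 = DA A5.
Offset 4: leading byte 0xE9 = 11101001 → 3-byte char #3 = E9 84 8A.
Offset 7: leading byte 0xF0 = 11110000 → 4-byte char #4 = F0 9F 9A A6.
Offset 11: leading byte 0xF0 = 11110000 → 4-byte char #5 = F0 90 81 8A.
Offset 15: leading byte 0xF2 = 11110010 → 4-byte char #6 = F2 99 88 91.
Offset 19: leading byte 0xDE = 11011110 → 2-byte char #7 = DE 83.
Leading byte 0xDE = 11011110 matches 110xxxxx → 2-byte sequence.
Byte 1: 0xDE = 11011110, payload 11110 (5 bits).
Byte 2: 0x83 = 10000011 (10xxxxxx ✓), payload 000011.
Concatenate: 11110000011 = 0x783 (11 bits → U+0783).

U+0783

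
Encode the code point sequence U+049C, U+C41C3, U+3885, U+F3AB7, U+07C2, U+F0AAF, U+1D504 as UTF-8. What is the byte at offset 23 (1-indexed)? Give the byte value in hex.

1-indexed offset 23 is 0-indexed offset 22.
U+049C → 2-byte form D2 9C at offsets 0–1.
U+C41C3 → 4-byte form F3 84 87 83 at offsets 2–5.
U+3885 → 3-byte form E3 A2 85 at offsets 6–8.
U+F3AB7 → 4-byte form F3 B3 AA B7 at offsets 9–12.
U+07C2 → 2-byte form DF 82 at offsets 13–14.
U+F0AAF → 4-byte form F3 B0 AA AF at offsets 15–18.
U+1D504 → 4-byte form F0 9D 94 84 at offsets 19–22.
Offset 22 falls in char 7's range; it's byte 4 of F0 9D 94 84 = 0x84.

0x84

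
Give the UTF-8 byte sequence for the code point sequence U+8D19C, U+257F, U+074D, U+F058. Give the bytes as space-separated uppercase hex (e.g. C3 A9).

U+8D19C: 4-byte form → F2 8D 86 9C.
U+257F: 3-byte form → E2 95 BF.
U+074D: 2-byte form → DD 8D.
U+F058: 3-byte form → EF 81 98.
Concatenated (12 bytes): F2 8D 86 9C E2 95 BF DD 8D EF 81 98.

F2 8D 86 9C E2 95 BF DD 8D EF 81 98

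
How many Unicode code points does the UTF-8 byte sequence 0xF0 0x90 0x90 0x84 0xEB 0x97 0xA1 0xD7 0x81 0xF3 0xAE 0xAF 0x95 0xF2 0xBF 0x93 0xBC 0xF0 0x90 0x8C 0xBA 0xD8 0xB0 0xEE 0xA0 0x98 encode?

Byte at offset 0: 0xF0 = 11110000 → 4-byte char (#1). Advance 4.
Byte at offset 4: 0xEB = 11101011 → 3-byte char (#2). Advance 3.
Byte at offset 7: 0xD7 = 11010111 → 2-byte char (#3). Advance 2.
Byte at offset 9: 0xF3 = 11110011 → 4-byte char (#4). Advance 4.
Byte at offset 13: 0xF2 = 11110010 → 4-byte char (#5). Advance 4.
Byte at offset 17: 0xF0 = 11110000 → 4-byte char (#6). Advance 4.
Byte at offset 21: 0xD8 = 11011000 → 2-byte char (#7). Advance 2.
Byte at offset 23: 0xEE = 11101110 → 3-byte char (#8). Advance 3.
Reached end at offset 26 after 8 code points.

8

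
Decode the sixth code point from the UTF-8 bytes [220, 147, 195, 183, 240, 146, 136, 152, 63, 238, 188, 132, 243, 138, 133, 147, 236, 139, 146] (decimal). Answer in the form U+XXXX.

Offset 0: leading byte 0xDC = 11011100 → 2-byte char #1 = DC 93.
Offset 2: leading byte 0xC3 = 11000011 → 2-byte char #2 = C3 B7.
Offset 4: leading byte 0xF0 = 11110000 → 4-byte char #3 = F0 92 88 98.
Offset 8: leading byte 0x3F = 00111111 → 1-byte char #4 = 3F.
Offset 9: leading byte 0xEE = 11101110 → 3-byte char #5 = EE BC 84.
Offset 12: leading byte 0xF3 = 11110011 → 4-byte char #6 = F3 8A 85 93.
Leading byte 0xF3 = 11110011 matches 11110xxx → 4-byte sequence.
Byte 1: 0xF3 = 11110011, payload 011 (3 bits).
Byte 2: 0x8A = 10001010 (10xxxxxx ✓), payload 001010.
Byte 3: 0x85 = 10000101 (10xxxxxx ✓), payload 000101.
Byte 4: 0x93 = 10010011 (10xxxxxx ✓), payload 010011.
Concatenate: 011001010000101010011 = 0xCA153 (21 bits → U+CA153).

U+CA153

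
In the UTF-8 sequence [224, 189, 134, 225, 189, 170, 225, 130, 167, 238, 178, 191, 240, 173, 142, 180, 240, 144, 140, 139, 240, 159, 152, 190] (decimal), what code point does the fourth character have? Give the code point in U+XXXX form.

U+ECBF

Offset 0: leading byte 0xE0 = 11100000 → 3-byte char #1 = E0 BD 86.
Offset 3: leading byte 0xE1 = 11100001 → 3-byte char #2 = E1 BD AA.
Offset 6: leading byte 0xE1 = 11100001 → 3-byte char #3 = E1 82 A7.
Offset 9: leading byte 0xEE = 11101110 → 3-byte char #4 = EE B2 BF.
Leading byte 0xEE = 11101110 matches 1110xxxx → 3-byte sequence.
Byte 1: 0xEE = 11101110, payload 1110 (4 bits).
Byte 2: 0xB2 = 10110010 (10xxxxxx ✓), payload 110010.
Byte 3: 0xBF = 10111111 (10xxxxxx ✓), payload 111111.
Concatenate: 1110110010111111 = 0xECBF (16 bits → U+ECBF).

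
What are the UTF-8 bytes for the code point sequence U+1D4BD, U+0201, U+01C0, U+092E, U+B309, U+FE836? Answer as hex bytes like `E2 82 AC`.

U+1D4BD: 4-byte form → F0 9D 92 BD.
U+0201: 2-byte form → C8 81.
U+01C0: 2-byte form → C7 80.
U+092E: 3-byte form → E0 A4 AE.
U+B309: 3-byte form → EB 8C 89.
U+FE836: 4-byte form → F3 BE A0 B6.
Concatenated (18 bytes): F0 9D 92 BD C8 81 C7 80 E0 A4 AE EB 8C 89 F3 BE A0 B6.

F0 9D 92 BD C8 81 C7 80 E0 A4 AE EB 8C 89 F3 BE A0 B6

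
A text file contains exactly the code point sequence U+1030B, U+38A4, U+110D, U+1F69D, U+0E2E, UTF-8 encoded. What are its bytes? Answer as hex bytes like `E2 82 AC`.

U+1030B: 4-byte form → F0 90 8C 8B.
U+38A4: 3-byte form → E3 A2 A4.
U+110D: 3-byte form → E1 84 8D.
U+1F69D: 4-byte form → F0 9F 9A 9D.
U+0E2E: 3-byte form → E0 B8 AE.
Concatenated (17 bytes): F0 90 8C 8B E3 A2 A4 E1 84 8D F0 9F 9A 9D E0 B8 AE.

F0 90 8C 8B E3 A2 A4 E1 84 8D F0 9F 9A 9D E0 B8 AE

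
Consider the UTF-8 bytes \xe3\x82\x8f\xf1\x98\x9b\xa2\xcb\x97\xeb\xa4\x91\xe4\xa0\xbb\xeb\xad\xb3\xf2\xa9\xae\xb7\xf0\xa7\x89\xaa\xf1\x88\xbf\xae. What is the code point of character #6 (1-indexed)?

Offset 0: leading byte 0xE3 = 11100011 → 3-byte char #1 = E3 82 8F.
Offset 3: leading byte 0xF1 = 11110001 → 4-byte char #2 = F1 98 9B A2.
Offset 7: leading byte 0xCB = 11001011 → 2-byte char #3 = CB 97.
Offset 9: leading byte 0xEB = 11101011 → 3-byte char #4 = EB A4 91.
Offset 12: leading byte 0xE4 = 11100100 → 3-byte char #5 = E4 A0 BB.
Offset 15: leading byte 0xEB = 11101011 → 3-byte char #6 = EB AD B3.
Leading byte 0xEB = 11101011 matches 1110xxxx → 3-byte sequence.
Byte 1: 0xEB = 11101011, payload 1011 (4 bits).
Byte 2: 0xAD = 10101101 (10xxxxxx ✓), payload 101101.
Byte 3: 0xB3 = 10110011 (10xxxxxx ✓), payload 110011.
Concatenate: 1011101101110011 = 0xBB73 (16 bits → U+BB73).

U+BB73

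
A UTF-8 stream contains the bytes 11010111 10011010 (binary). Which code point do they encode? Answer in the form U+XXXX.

U+05DA

Leading byte 0xD7 = 11010111 matches 110xxxxx → 2-byte sequence.
Byte 1: 0xD7 = 11010111, payload 10111 (5 bits).
Byte 2: 0x9A = 10011010 (10xxxxxx ✓), payload 011010.
Concatenate: 10111011010 = 0x5DA (11 bits → U+05DA).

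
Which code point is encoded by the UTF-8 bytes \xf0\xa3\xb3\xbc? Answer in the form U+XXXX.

U+23CFC

Leading byte 0xF0 = 11110000 matches 11110xxx → 4-byte sequence.
Byte 1: 0xF0 = 11110000, payload 000 (3 bits).
Byte 2: 0xA3 = 10100011 (10xxxxxx ✓), payload 100011.
Byte 3: 0xB3 = 10110011 (10xxxxxx ✓), payload 110011.
Byte 4: 0xBC = 10111100 (10xxxxxx ✓), payload 111100.
Concatenate: 000100011110011111100 = 0x23CFC (21 bits → U+23CFC).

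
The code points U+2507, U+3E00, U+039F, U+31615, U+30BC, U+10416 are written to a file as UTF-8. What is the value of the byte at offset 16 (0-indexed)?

0x90

U+2507 → 3-byte form E2 94 87 at offsets 0–2.
U+3E00 → 3-byte form E3 B8 80 at offsets 3–5.
U+039F → 2-byte form CE 9F at offsets 6–7.
U+31615 → 4-byte form F0 B1 98 95 at offsets 8–11.
U+30BC → 3-byte form E3 82 BC at offsets 12–14.
U+10416 → 4-byte form F0 90 90 96 at offsets 15–18.
Offset 16 falls in char 6's range; it's byte 2 of F0 90 90 96 = 0x90.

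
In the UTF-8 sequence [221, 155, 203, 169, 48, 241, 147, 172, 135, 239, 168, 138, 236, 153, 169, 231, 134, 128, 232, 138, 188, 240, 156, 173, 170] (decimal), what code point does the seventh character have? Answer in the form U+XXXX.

Offset 0: leading byte 0xDD = 11011101 → 2-byte char #1 = DD 9B.
Offset 2: leading byte 0xCB = 11001011 → 2-byte char #2 = CB A9.
Offset 4: leading byte 0x30 = 00110000 → 1-byte char #3 = 30.
Offset 5: leading byte 0xF1 = 11110001 → 4-byte char #4 = F1 93 AC 87.
Offset 9: leading byte 0xEF = 11101111 → 3-byte char #5 = EF A8 8A.
Offset 12: leading byte 0xEC = 11101100 → 3-byte char #6 = EC 99 A9.
Offset 15: leading byte 0xE7 = 11100111 → 3-byte char #7 = E7 86 80.
Leading byte 0xE7 = 11100111 matches 1110xxxx → 3-byte sequence.
Byte 1: 0xE7 = 11100111, payload 0111 (4 bits).
Byte 2: 0x86 = 10000110 (10xxxxxx ✓), payload 000110.
Byte 3: 0x80 = 10000000 (10xxxxxx ✓), payload 000000.
Concatenate: 0111000110000000 = 0x7180 (16 bits → U+7180).

U+7180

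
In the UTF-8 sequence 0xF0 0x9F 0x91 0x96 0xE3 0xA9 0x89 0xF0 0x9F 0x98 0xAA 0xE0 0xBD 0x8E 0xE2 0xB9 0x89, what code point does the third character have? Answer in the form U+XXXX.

U+1F62A

Offset 0: leading byte 0xF0 = 11110000 → 4-byte char #1 = F0 9F 91 96.
Offset 4: leading byte 0xE3 = 11100011 → 3-byte char #2 = E3 A9 89.
Offset 7: leading byte 0xF0 = 11110000 → 4-byte char #3 = F0 9F 98 AA.
Leading byte 0xF0 = 11110000 matches 11110xxx → 4-byte sequence.
Byte 1: 0xF0 = 11110000, payload 000 (3 bits).
Byte 2: 0x9F = 10011111 (10xxxxxx ✓), payload 011111.
Byte 3: 0x98 = 10011000 (10xxxxxx ✓), payload 011000.
Byte 4: 0xAA = 10101010 (10xxxxxx ✓), payload 101010.
Concatenate: 000011111011000101010 = 0x1F62A (21 bits → U+1F62A).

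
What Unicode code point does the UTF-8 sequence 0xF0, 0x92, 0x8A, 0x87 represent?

U+12287

Leading byte 0xF0 = 11110000 matches 11110xxx → 4-byte sequence.
Byte 1: 0xF0 = 11110000, payload 000 (3 bits).
Byte 2: 0x92 = 10010010 (10xxxxxx ✓), payload 010010.
Byte 3: 0x8A = 10001010 (10xxxxxx ✓), payload 001010.
Byte 4: 0x87 = 10000111 (10xxxxxx ✓), payload 000111.
Concatenate: 000010010001010000111 = 0x12287 (21 bits → U+12287).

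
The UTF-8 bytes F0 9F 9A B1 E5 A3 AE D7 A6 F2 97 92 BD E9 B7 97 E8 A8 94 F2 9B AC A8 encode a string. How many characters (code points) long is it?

7

Byte at offset 0: 0xF0 = 11110000 → 4-byte char (#1). Advance 4.
Byte at offset 4: 0xE5 = 11100101 → 3-byte char (#2). Advance 3.
Byte at offset 7: 0xD7 = 11010111 → 2-byte char (#3). Advance 2.
Byte at offset 9: 0xF2 = 11110010 → 4-byte char (#4). Advance 4.
Byte at offset 13: 0xE9 = 11101001 → 3-byte char (#5). Advance 3.
Byte at offset 16: 0xE8 = 11101000 → 3-byte char (#6). Advance 3.
Byte at offset 19: 0xF2 = 11110010 → 4-byte char (#7). Advance 4.
Reached end at offset 23 after 7 code points.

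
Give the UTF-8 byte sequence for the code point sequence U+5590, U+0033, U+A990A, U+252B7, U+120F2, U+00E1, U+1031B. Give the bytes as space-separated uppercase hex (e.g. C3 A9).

E5 96 90 33 F2 A9 A4 8A F0 A5 8A B7 F0 92 83 B2 C3 A1 F0 90 8C 9B

U+5590: 3-byte form → E5 96 90.
U+0033: 1-byte form → 33.
U+A990A: 4-byte form → F2 A9 A4 8A.
U+252B7: 4-byte form → F0 A5 8A B7.
U+120F2: 4-byte form → F0 92 83 B2.
U+00E1: 2-byte form → C3 A1.
U+1031B: 4-byte form → F0 90 8C 9B.
Concatenated (22 bytes): E5 96 90 33 F2 A9 A4 8A F0 A5 8A B7 F0 92 83 B2 C3 A1 F0 90 8C 9B.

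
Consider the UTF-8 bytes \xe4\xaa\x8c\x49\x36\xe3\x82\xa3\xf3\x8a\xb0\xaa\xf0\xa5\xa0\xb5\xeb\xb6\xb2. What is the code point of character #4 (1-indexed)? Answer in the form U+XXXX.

Offset 0: leading byte 0xE4 = 11100100 → 3-byte char #1 = E4 AA 8C.
Offset 3: leading byte 0x49 = 01001001 → 1-byte char #2 = 49.
Offset 4: leading byte 0x36 = 00110110 → 1-byte char #3 = 36.
Offset 5: leading byte 0xE3 = 11100011 → 3-byte char #4 = E3 82 A3.
Leading byte 0xE3 = 11100011 matches 1110xxxx → 3-byte sequence.
Byte 1: 0xE3 = 11100011, payload 0011 (4 bits).
Byte 2: 0x82 = 10000010 (10xxxxxx ✓), payload 000010.
Byte 3: 0xA3 = 10100011 (10xxxxxx ✓), payload 100011.
Concatenate: 0011000010100011 = 0x30A3 (16 bits → U+30A3).

U+30A3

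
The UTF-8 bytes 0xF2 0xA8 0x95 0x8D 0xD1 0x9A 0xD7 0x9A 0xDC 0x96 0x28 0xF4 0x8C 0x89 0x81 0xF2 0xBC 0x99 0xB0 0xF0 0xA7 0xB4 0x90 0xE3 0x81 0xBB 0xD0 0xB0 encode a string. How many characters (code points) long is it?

Byte at offset 0: 0xF2 = 11110010 → 4-byte char (#1). Advance 4.
Byte at offset 4: 0xD1 = 11010001 → 2-byte char (#2). Advance 2.
Byte at offset 6: 0xD7 = 11010111 → 2-byte char (#3). Advance 2.
Byte at offset 8: 0xDC = 11011100 → 2-byte char (#4). Advance 2.
Byte at offset 10: 0x28 = 00101000 → 1-byte char (#5). Advance 1.
Byte at offset 11: 0xF4 = 11110100 → 4-byte char (#6). Advance 4.
Byte at offset 15: 0xF2 = 11110010 → 4-byte char (#7). Advance 4.
Byte at offset 19: 0xF0 = 11110000 → 4-byte char (#8). Advance 4.
Byte at offset 23: 0xE3 = 11100011 → 3-byte char (#9). Advance 3.
Byte at offset 26: 0xD0 = 11010000 → 2-byte char (#10). Advance 2.
Reached end at offset 28 after 10 code points.

10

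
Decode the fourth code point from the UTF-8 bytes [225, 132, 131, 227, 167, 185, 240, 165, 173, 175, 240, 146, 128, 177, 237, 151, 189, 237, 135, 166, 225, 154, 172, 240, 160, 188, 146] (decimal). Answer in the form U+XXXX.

U+12031

Offset 0: leading byte 0xE1 = 11100001 → 3-byte char #1 = E1 84 83.
Offset 3: leading byte 0xE3 = 11100011 → 3-byte char #2 = E3 A7 B9.
Offset 6: leading byte 0xF0 = 11110000 → 4-byte char #3 = F0 A5 AD AF.
Offset 10: leading byte 0xF0 = 11110000 → 4-byte char #4 = F0 92 80 B1.
Leading byte 0xF0 = 11110000 matches 11110xxx → 4-byte sequence.
Byte 1: 0xF0 = 11110000, payload 000 (3 bits).
Byte 2: 0x92 = 10010010 (10xxxxxx ✓), payload 010010.
Byte 3: 0x80 = 10000000 (10xxxxxx ✓), payload 000000.
Byte 4: 0xB1 = 10110001 (10xxxxxx ✓), payload 110001.
Concatenate: 000010010000000110001 = 0x12031 (21 bits → U+12031).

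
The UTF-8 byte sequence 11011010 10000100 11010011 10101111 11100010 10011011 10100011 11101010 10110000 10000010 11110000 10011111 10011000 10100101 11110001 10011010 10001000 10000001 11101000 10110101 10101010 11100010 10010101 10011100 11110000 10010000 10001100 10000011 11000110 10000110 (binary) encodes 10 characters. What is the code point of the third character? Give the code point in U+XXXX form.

U+26E3

Offset 0: leading byte 0xDA = 11011010 → 2-byte char #1 = DA 84.
Offset 2: leading byte 0xD3 = 11010011 → 2-byte char #2 = D3 AF.
Offset 4: leading byte 0xE2 = 11100010 → 3-byte char #3 = E2 9B A3.
Leading byte 0xE2 = 11100010 matches 1110xxxx → 3-byte sequence.
Byte 1: 0xE2 = 11100010, payload 0010 (4 bits).
Byte 2: 0x9B = 10011011 (10xxxxxx ✓), payload 011011.
Byte 3: 0xA3 = 10100011 (10xxxxxx ✓), payload 100011.
Concatenate: 0010011011100011 = 0x26E3 (16 bits → U+26E3).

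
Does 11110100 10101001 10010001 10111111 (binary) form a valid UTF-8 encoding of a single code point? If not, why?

invalid (encodes a value above U+10FFFF)

Leading byte 0xF4 = 11110100 → 4-byte form.
Payload = 0x12947F, which exceeds U+10FFFF, the maximum Unicode code point. (Leading bytes F5–FF, or F4 followed by ≥ 0x90, are invalid.)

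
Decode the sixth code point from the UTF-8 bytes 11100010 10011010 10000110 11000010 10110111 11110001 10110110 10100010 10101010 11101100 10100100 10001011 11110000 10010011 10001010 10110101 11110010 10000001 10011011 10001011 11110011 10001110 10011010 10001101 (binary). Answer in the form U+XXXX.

U+816CB

Offset 0: leading byte 0xE2 = 11100010 → 3-byte char #1 = E2 9A 86.
Offset 3: leading byte 0xC2 = 11000010 → 2-byte char #2 = C2 B7.
Offset 5: leading byte 0xF1 = 11110001 → 4-byte char #3 = F1 B6 A2 AA.
Offset 9: leading byte 0xEC = 11101100 → 3-byte char #4 = EC A4 8B.
Offset 12: leading byte 0xF0 = 11110000 → 4-byte char #5 = F0 93 8A B5.
Offset 16: leading byte 0xF2 = 11110010 → 4-byte char #6 = F2 81 9B 8B.
Leading byte 0xF2 = 11110010 matches 11110xxx → 4-byte sequence.
Byte 1: 0xF2 = 11110010, payload 010 (3 bits).
Byte 2: 0x81 = 10000001 (10xxxxxx ✓), payload 000001.
Byte 3: 0x9B = 10011011 (10xxxxxx ✓), payload 011011.
Byte 4: 0x8B = 10001011 (10xxxxxx ✓), payload 001011.
Concatenate: 010000001011011001011 = 0x816CB (21 bits → U+816CB).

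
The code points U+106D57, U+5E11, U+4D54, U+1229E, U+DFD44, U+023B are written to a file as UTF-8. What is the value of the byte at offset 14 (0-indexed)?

U+106D57 → 4-byte form F4 86 B5 97 at offsets 0–3.
U+5E11 → 3-byte form E5 B8 91 at offsets 4–6.
U+4D54 → 3-byte form E4 B5 94 at offsets 7–9.
U+1229E → 4-byte form F0 92 8A 9E at offsets 10–13.
U+DFD44 → 4-byte form F3 9F B5 84 at offsets 14–17.
Offset 14 falls in char 5's range; it's byte 1 of F3 9F B5 84 = 0xF3.

0xF3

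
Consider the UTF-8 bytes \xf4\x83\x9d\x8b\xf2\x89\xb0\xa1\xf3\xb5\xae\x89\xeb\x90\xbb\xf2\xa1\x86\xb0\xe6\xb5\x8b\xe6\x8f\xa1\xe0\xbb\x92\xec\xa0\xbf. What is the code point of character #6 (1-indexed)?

Offset 0: leading byte 0xF4 = 11110100 → 4-byte char #1 = F4 83 9D 8B.
Offset 4: leading byte 0xF2 = 11110010 → 4-byte char #2 = F2 89 B0 A1.
Offset 8: leading byte 0xF3 = 11110011 → 4-byte char #3 = F3 B5 AE 89.
Offset 12: leading byte 0xEB = 11101011 → 3-byte char #4 = EB 90 BB.
Offset 15: leading byte 0xF2 = 11110010 → 4-byte char #5 = F2 A1 86 B0.
Offset 19: leading byte 0xE6 = 11100110 → 3-byte char #6 = E6 B5 8B.
Leading byte 0xE6 = 11100110 matches 1110xxxx → 3-byte sequence.
Byte 1: 0xE6 = 11100110, payload 0110 (4 bits).
Byte 2: 0xB5 = 10110101 (10xxxxxx ✓), payload 110101.
Byte 3: 0x8B = 10001011 (10xxxxxx ✓), payload 001011.
Concatenate: 0110110101001011 = 0x6D4B (16 bits → U+6D4B).

U+6D4B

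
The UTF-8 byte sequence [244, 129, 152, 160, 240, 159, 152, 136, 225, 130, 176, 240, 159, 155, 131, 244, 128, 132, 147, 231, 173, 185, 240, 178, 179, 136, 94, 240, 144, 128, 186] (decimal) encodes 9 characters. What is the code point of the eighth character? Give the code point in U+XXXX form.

U+005E

Offset 0: leading byte 0xF4 = 11110100 → 4-byte char #1 = F4 81 98 A0.
Offset 4: leading byte 0xF0 = 11110000 → 4-byte char #2 = F0 9F 98 88.
Offset 8: leading byte 0xE1 = 11100001 → 3-byte char #3 = E1 82 B0.
Offset 11: leading byte 0xF0 = 11110000 → 4-byte char #4 = F0 9F 9B 83.
Offset 15: leading byte 0xF4 = 11110100 → 4-byte char #5 = F4 80 84 93.
Offset 19: leading byte 0xE7 = 11100111 → 3-byte char #6 = E7 AD B9.
Offset 22: leading byte 0xF0 = 11110000 → 4-byte char #7 = F0 B2 B3 88.
Offset 26: leading byte 0x5E = 01011110 → 1-byte char #8 = 5E.
Leading byte 0x5E = 01011110 matches 0xxxxxxx → 1-byte sequence.
Byte 1: 0x5E = 01011110, payload 1011110 (7 bits).
Concatenate: 1011110 = 0x5E (7 bits → U+005E).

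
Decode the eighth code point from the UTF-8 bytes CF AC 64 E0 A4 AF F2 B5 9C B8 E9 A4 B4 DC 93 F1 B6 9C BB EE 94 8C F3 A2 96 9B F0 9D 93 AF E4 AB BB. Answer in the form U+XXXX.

Offset 0: leading byte 0xCF = 11001111 → 2-byte char #1 = CF AC.
Offset 2: leading byte 0x64 = 01100100 → 1-byte char #2 = 64.
Offset 3: leading byte 0xE0 = 11100000 → 3-byte char #3 = E0 A4 AF.
Offset 6: leading byte 0xF2 = 11110010 → 4-byte char #4 = F2 B5 9C B8.
Offset 10: leading byte 0xE9 = 11101001 → 3-byte char #5 = E9 A4 B4.
Offset 13: leading byte 0xDC = 11011100 → 2-byte char #6 = DC 93.
Offset 15: leading byte 0xF1 = 11110001 → 4-byte char #7 = F1 B6 9C BB.
Offset 19: leading byte 0xEE = 11101110 → 3-byte char #8 = EE 94 8C.
Leading byte 0xEE = 11101110 matches 1110xxxx → 3-byte sequence.
Byte 1: 0xEE = 11101110, payload 1110 (4 bits).
Byte 2: 0x94 = 10010100 (10xxxxxx ✓), payload 010100.
Byte 3: 0x8C = 10001100 (10xxxxxx ✓), payload 001100.
Concatenate: 1110010100001100 = 0xE50C (16 bits → U+E50C).

U+E50C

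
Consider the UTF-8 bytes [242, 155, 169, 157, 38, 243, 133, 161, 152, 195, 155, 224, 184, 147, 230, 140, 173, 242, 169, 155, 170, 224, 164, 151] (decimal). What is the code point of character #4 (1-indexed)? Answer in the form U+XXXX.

U+00DB

Offset 0: leading byte 0xF2 = 11110010 → 4-byte char #1 = F2 9B A9 9D.
Offset 4: leading byte 0x26 = 00100110 → 1-byte char #2 = 26.
Offset 5: leading byte 0xF3 = 11110011 → 4-byte char #3 = F3 85 A1 98.
Offset 9: leading byte 0xC3 = 11000011 → 2-byte char #4 = C3 9B.
Leading byte 0xC3 = 11000011 matches 110xxxxx → 2-byte sequence.
Byte 1: 0xC3 = 11000011, payload 00011 (5 bits).
Byte 2: 0x9B = 10011011 (10xxxxxx ✓), payload 011011.
Concatenate: 00011011011 = 0xDB (11 bits → U+00DB).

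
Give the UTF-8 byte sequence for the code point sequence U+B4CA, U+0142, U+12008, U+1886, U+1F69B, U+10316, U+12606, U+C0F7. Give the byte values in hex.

EB 93 8A C5 82 F0 92 80 88 E1 A2 86 F0 9F 9A 9B F0 90 8C 96 F0 92 98 86 EC 83 B7

U+B4CA: 3-byte form → EB 93 8A.
U+0142: 2-byte form → C5 82.
U+12008: 4-byte form → F0 92 80 88.
U+1886: 3-byte form → E1 A2 86.
U+1F69B: 4-byte form → F0 9F 9A 9B.
U+10316: 4-byte form → F0 90 8C 96.
U+12606: 4-byte form → F0 92 98 86.
U+C0F7: 3-byte form → EC 83 B7.
Concatenated (27 bytes): EB 93 8A C5 82 F0 92 80 88 E1 A2 86 F0 9F 9A 9B F0 90 8C 96 F0 92 98 86 EC 83 B7.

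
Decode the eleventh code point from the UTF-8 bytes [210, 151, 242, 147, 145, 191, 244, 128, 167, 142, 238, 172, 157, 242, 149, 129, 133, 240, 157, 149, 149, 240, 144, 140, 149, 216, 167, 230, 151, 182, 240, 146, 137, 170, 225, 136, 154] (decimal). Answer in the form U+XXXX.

U+121A

Offset 0: leading byte 0xD2 = 11010010 → 2-byte char #1 = D2 97.
Offset 2: leading byte 0xF2 = 11110010 → 4-byte char #2 = F2 93 91 BF.
Offset 6: leading byte 0xF4 = 11110100 → 4-byte char #3 = F4 80 A7 8E.
Offset 10: leading byte 0xEE = 11101110 → 3-byte char #4 = EE AC 9D.
Offset 13: leading byte 0xF2 = 11110010 → 4-byte char #5 = F2 95 81 85.
Offset 17: leading byte 0xF0 = 11110000 → 4-byte char #6 = F0 9D 95 95.
Offset 21: leading byte 0xF0 = 11110000 → 4-byte char #7 = F0 90 8C 95.
Offset 25: leading byte 0xD8 = 11011000 → 2-byte char #8 = D8 A7.
Offset 27: leading byte 0xE6 = 11100110 → 3-byte char #9 = E6 97 B6.
Offset 30: leading byte 0xF0 = 11110000 → 4-byte char #10 = F0 92 89 AA.
Offset 34: leading byte 0xE1 = 11100001 → 3-byte char #11 = E1 88 9A.
Leading byte 0xE1 = 11100001 matches 1110xxxx → 3-byte sequence.
Byte 1: 0xE1 = 11100001, payload 0001 (4 bits).
Byte 2: 0x88 = 10001000 (10xxxxxx ✓), payload 001000.
Byte 3: 0x9A = 10011010 (10xxxxxx ✓), payload 011010.
Concatenate: 0001001000011010 = 0x121A (16 bits → U+121A).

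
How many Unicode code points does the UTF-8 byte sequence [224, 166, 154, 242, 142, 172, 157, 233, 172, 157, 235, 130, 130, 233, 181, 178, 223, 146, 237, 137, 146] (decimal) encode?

7

Byte at offset 0: 0xE0 = 11100000 → 3-byte char (#1). Advance 3.
Byte at offset 3: 0xF2 = 11110010 → 4-byte char (#2). Advance 4.
Byte at offset 7: 0xE9 = 11101001 → 3-byte char (#3). Advance 3.
Byte at offset 10: 0xEB = 11101011 → 3-byte char (#4). Advance 3.
Byte at offset 13: 0xE9 = 11101001 → 3-byte char (#5). Advance 3.
Byte at offset 16: 0xDF = 11011111 → 2-byte char (#6). Advance 2.
Byte at offset 18: 0xED = 11101101 → 3-byte char (#7). Advance 3.
Reached end at offset 21 after 7 code points.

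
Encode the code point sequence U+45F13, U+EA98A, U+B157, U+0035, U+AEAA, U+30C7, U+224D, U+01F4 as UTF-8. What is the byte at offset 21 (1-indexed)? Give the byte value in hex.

0x8D

1-indexed offset 21 is 0-indexed offset 20.
U+45F13 → 4-byte form F1 85 BC 93 at offsets 0–3.
U+EA98A → 4-byte form F3 AA A6 8A at offsets 4–7.
U+B157 → 3-byte form EB 85 97 at offsets 8–10.
U+0035 → 1-byte form 35 at offsets 11–11.
U+AEAA → 3-byte form EA BA AA at offsets 12–14.
U+30C7 → 3-byte form E3 83 87 at offsets 15–17.
U+224D → 3-byte form E2 89 8D at offsets 18–20.
Offset 20 falls in char 7's range; it's byte 3 of E2 89 8D = 0x8D.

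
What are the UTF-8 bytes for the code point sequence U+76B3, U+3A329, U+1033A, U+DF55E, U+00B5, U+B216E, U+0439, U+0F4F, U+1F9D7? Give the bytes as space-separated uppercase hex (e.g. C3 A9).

U+76B3: 3-byte form → E7 9A B3.
U+3A329: 4-byte form → F0 BA 8C A9.
U+1033A: 4-byte form → F0 90 8C BA.
U+DF55E: 4-byte form → F3 9F 95 9E.
U+00B5: 2-byte form → C2 B5.
U+B216E: 4-byte form → F2 B2 85 AE.
U+0439: 2-byte form → D0 B9.
U+0F4F: 3-byte form → E0 BD 8F.
U+1F9D7: 4-byte form → F0 9F A7 97.
Concatenated (30 bytes): E7 9A B3 F0 BA 8C A9 F0 90 8C BA F3 9F 95 9E C2 B5 F2 B2 85 AE D0 B9 E0 BD 8F F0 9F A7 97.

E7 9A B3 F0 BA 8C A9 F0 90 8C BA F3 9F 95 9E C2 B5 F2 B2 85 AE D0 B9 E0 BD 8F F0 9F A7 97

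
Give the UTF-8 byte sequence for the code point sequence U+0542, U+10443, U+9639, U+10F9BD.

D5 82 F0 90 91 83 E9 98 B9 F4 8F A6 BD

U+0542: 2-byte form → D5 82.
U+10443: 4-byte form → F0 90 91 83.
U+9639: 3-byte form → E9 98 B9.
U+10F9BD: 4-byte form → F4 8F A6 BD.
Concatenated (13 bytes): D5 82 F0 90 91 83 E9 98 B9 F4 8F A6 BD.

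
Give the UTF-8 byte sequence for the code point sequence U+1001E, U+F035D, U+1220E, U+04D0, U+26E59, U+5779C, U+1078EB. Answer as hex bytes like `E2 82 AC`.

F0 90 80 9E F3 B0 8D 9D F0 92 88 8E D3 90 F0 A6 B9 99 F1 97 9E 9C F4 87 A3 AB

U+1001E: 4-byte form → F0 90 80 9E.
U+F035D: 4-byte form → F3 B0 8D 9D.
U+1220E: 4-byte form → F0 92 88 8E.
U+04D0: 2-byte form → D3 90.
U+26E59: 4-byte form → F0 A6 B9 99.
U+5779C: 4-byte form → F1 97 9E 9C.
U+1078EB: 4-byte form → F4 87 A3 AB.
Concatenated (26 bytes): F0 90 80 9E F3 B0 8D 9D F0 92 88 8E D3 90 F0 A6 B9 99 F1 97 9E 9C F4 87 A3 AB.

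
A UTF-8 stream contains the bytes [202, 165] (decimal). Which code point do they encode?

U+02A5

Leading byte 0xCA = 11001010 matches 110xxxxx → 2-byte sequence.
Byte 1: 0xCA = 11001010, payload 01010 (5 bits).
Byte 2: 0xA5 = 10100101 (10xxxxxx ✓), payload 100101.
Concatenate: 01010100101 = 0x2A5 (11 bits → U+02A5).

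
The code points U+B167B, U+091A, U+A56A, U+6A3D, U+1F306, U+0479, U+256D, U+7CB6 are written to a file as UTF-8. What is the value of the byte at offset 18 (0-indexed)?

0xB9

U+B167B → 4-byte form F2 B1 99 BB at offsets 0–3.
U+091A → 3-byte form E0 A4 9A at offsets 4–6.
U+A56A → 3-byte form EA 95 AA at offsets 7–9.
U+6A3D → 3-byte form E6 A8 BD at offsets 10–12.
U+1F306 → 4-byte form F0 9F 8C 86 at offsets 13–16.
U+0479 → 2-byte form D1 B9 at offsets 17–18.
Offset 18 falls in char 6's range; it's byte 2 of D1 B9 = 0xB9.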